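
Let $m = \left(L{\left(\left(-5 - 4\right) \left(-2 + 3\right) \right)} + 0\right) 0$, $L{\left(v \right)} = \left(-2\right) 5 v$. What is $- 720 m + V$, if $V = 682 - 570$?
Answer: $112$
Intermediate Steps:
$V = 112$
$L{\left(v \right)} = - 10 v$
$m = 0$ ($m = \left(- 10 \left(-5 - 4\right) \left(-2 + 3\right) + 0\right) 0 = \left(- 10 \left(\left(-9\right) 1\right) + 0\right) 0 = \left(\left(-10\right) \left(-9\right) + 0\right) 0 = \left(90 + 0\right) 0 = 90 \cdot 0 = 0$)
$- 720 m + V = \left(-720\right) 0 + 112 = 0 + 112 = 112$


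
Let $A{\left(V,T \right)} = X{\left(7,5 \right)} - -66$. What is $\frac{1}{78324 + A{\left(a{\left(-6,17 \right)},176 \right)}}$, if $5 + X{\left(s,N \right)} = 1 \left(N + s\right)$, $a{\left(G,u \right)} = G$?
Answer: $\frac{1}{78397} \approx 1.2756 \cdot 10^{-5}$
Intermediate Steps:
$X{\left(s,N \right)} = -5 + N + s$ ($X{\left(s,N \right)} = -5 + 1 \left(N + s\right) = -5 + \left(N + s\right) = -5 + N + s$)
$A{\left(V,T \right)} = 73$ ($A{\left(V,T \right)} = \left(-5 + 5 + 7\right) - -66 = 7 + 66 = 73$)
$\frac{1}{78324 + A{\left(a{\left(-6,17 \right)},176 \right)}} = \frac{1}{78324 + 73} = \frac{1}{78397}$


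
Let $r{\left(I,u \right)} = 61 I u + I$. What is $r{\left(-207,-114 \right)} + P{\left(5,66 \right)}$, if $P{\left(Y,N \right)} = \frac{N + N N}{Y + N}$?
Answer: $\frac{102192663}{71} \approx 1.4393 \cdot 10^{6}$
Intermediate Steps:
$P{\left(Y,N \right)} = \frac{N + N^{2}}{N + Y}$
$r{\left(I,u \right)} = I + 61 I u$ ($r{\left(I,u \right)} = 61 I u + I = I + 61 I u$)
$r{\left(-207,-114 \right)} + P{\left(5,66 \right)} = - 207 \left(1 + 61 \left(-114\right)\right) + \frac{66 \left(1 + 66\right)}{66 + 5} = - 207 \left(1 - 6954\right) + 66 \cdot \frac{1}{71} \cdot 67 = \left(-207\right) \left(-6953\right) + 66 \cdot \frac{1}{71} \cdot 67 = 1439271 + \frac{4422}{71} = \frac{102192663}{71}$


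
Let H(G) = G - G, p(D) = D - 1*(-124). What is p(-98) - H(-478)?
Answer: 26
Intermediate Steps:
p(D) = 124 + D (p(D) = D + 124 = 124 + D)
H(G) = 0
p(-98) - H(-478) = (124 - 98) - 1*0 = 26 + 0 = 26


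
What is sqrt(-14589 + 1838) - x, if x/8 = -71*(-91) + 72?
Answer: -52264 + I*sqrt(12751) ≈ -52264.0 + 112.92*I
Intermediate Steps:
x = 52264 (x = 8*(-71*(-91) + 72) = 8*(6461 + 72) = 8*6533 = 52264)
sqrt(-14589 + 1838) - x = sqrt(-14589 + 1838) - 1*52264 = sqrt(-12751) - 52264 = I*sqrt(12751) - 52264 = -52264 + I*sqrt(12751)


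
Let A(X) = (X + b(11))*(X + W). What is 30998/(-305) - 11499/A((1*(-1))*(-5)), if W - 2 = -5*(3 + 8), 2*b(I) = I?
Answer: -4038599/51240 ≈ -78.817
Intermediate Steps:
b(I) = I/2
W = -53 (W = 2 - 5*(3 + 8) = 2 - 5*11 = 2 - 55 = -53)
A(X) = (-53 + X)*(11/2 + X) (A(X) = (X + (½)*11)*(X - 53) = (X + 11/2)*(-53 + X) = (11/2 + X)*(-53 + X) = (-53 + X)*(11/2 + X))
30998/(-305) - 11499/A((1*(-1))*(-5)) = 30998/(-305) - 11499/(-583/2 + ((1*(-1))*(-5))² - 95*1*(-1)*(-5)/2) = 30998*(-1/305) - 11499/(-583/2 + (-1*(-5))² - (-95)*(-5)/2) = -30998/305 - 11499/(-583/2 + 5² - 95/2*5) = -30998/305 - 11499/(-583/2 + 25 - 475/2) = -30998/305 - 11499/(-504) = -30998/305 - 11499*(-1/504) = -30998/305 + 3833/168 = -4038599/51240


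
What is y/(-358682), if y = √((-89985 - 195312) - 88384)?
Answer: -I*√373681/358682 ≈ -0.0017043*I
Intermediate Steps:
y = I*√373681 (y = √(-285297 - 88384) = √(-373681) = I*√373681 ≈ 611.29*I)
y/(-358682) = (I*√373681)/(-358682) = (I*√373681)*(-1/358682) = -I*√373681/358682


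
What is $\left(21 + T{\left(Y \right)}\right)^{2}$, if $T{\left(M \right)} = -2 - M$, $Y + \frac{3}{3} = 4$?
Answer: $256$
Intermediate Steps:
$Y = 3$ ($Y = -1 + 4 = 3$)
$\left(21 + T{\left(Y \right)}\right)^{2} = \left(21 - 5\right)^{2} = 16^{2} = 256$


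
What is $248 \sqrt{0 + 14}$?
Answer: $248 \sqrt{14} \approx 927.93$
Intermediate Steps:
$248 \sqrt{0 + 14} = 248 \sqrt{14}$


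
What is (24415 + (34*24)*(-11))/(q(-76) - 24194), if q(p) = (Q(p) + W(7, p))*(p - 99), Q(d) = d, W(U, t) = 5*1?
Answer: -15439/11769 ≈ -1.3118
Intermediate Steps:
W(U, t) = 5
q(p) = (-99 + p)*(5 + p) (q(p) = (p + 5)*(p - 99) = (5 + p)*(-99 + p) = (-99 + p)*(5 + p))
(24415 + (34*24)*(-11))/(q(-76) - 24194) = (24415 + (34*24)*(-11))/((-495 + (-76)**2 - 94*(-76)) - 24194) = (24415 + 816*(-11))/((-495 + 5776 + 7144) - 24194) = (24415 - 8976)/(12425 - 24194) = 15439/(-11769) = 15439*(-1/11769) = -15439/11769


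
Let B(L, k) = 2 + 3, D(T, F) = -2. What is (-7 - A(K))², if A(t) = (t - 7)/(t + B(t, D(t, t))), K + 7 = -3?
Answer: 2704/25 ≈ 108.16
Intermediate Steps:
K = -10 (K = -7 - 3 = -10)
B(L, k) = 5
A(t) = (-7 + t)/(5 + t) (A(t) = (t - 7)/(t + 5) = (-7 + t)/(5 + t))
(-7 - A(K))² = (-7 - (-7 - 10)/(5 - 10))² = (-7 - (-17)/(-5))² = (-7 - (-1)*(-17)/5)² = (-7 - 1*17/5)² = (-7 - 17/5)² = (-52/5)² = 2704/25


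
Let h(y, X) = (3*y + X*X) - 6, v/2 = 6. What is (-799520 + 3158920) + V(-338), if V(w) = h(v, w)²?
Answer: 13060906476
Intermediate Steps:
v = 12 (v = 2*6 = 12)
h(y, X) = -6 + X² + 3*y (h(y, X) = (3*y + X²) - 6 = (X² + 3*y) - 6 = -6 + X² + 3*y)
V(w) = (30 + w²)² (V(w) = (-6 + w² + 3*12)² = (-6 + w² + 36)² = (30 + w²)²)
(-799520 + 3158920) + V(-338) = (-799520 + 3158920) + (30 + (-338)²)² = 2359400 + (30 + 114244)² = 2359400 + 114274² = 2359400 + 13058547076 = 13060906476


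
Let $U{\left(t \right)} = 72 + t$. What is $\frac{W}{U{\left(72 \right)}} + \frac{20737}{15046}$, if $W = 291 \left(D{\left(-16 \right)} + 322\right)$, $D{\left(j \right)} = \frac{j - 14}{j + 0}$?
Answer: $\frac{1894714525}{2888832} \approx 655.88$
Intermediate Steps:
$D{\left(j \right)} = \frac{-14 + j}{j}$
$W = \frac{753981}{8}$ ($W = 291 \left(\frac{-14 - 16}{-16} + 322\right) = 291 \left(\left(- \frac{1}{16}\right) \left(-30\right) + 322\right) = 291 \left(\frac{15}{8} + 322\right) = 291 \cdot \frac{2591}{8} = \frac{753981}{8} \approx 94248.0$)
$\frac{W}{U{\left(72 \right)}} + \frac{20737}{15046} = \frac{753981}{8 \left(72 + 72\right)} + \frac{20737}{15046} = \frac{753981}{8 \cdot 144} + 20737 \cdot \frac{1}{15046} = \frac{753981}{8} \cdot \frac{1}{144} + \frac{20737}{15046} = \frac{251327}{384} + \frac{20737}{15046} = \frac{1894714525}{2888832}$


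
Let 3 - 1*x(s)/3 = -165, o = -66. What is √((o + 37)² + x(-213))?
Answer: √1345 ≈ 36.674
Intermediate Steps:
x(s) = 504 (x(s) = 9 - 3*(-165) = 9 + 495 = 504)
√((o + 37)² + x(-213)) = √((-66 + 37)² + 504) = √((-29)² + 504) = √(841 + 504) = √1345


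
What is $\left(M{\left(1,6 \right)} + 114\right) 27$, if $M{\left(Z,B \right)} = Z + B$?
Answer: $3267$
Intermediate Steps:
$M{\left(Z,B \right)} = B + Z$
$\left(M{\left(1,6 \right)} + 114\right) 27 = \left(\left(6 + 1\right) + 114\right) 27 = \left(7 + 114\right) 27 = 121 \cdot 27 = 3267$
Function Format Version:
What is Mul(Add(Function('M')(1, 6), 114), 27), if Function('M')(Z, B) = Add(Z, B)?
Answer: 3267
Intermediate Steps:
Function('M')(Z, B) = Add(B, Z)
Mul(Add(Function('M')(1, 6), 114), 27) = Mul(Add(Add(6, 1), 114), 27) = Mul(Add(7, 114), 27) = Mul(121, 27) = 3267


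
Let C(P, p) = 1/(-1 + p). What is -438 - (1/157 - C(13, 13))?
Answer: -825047/1884 ≈ -437.92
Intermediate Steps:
-438 - (1/157 - C(13, 13)) = -438 - (1/157 - 1/(-1 + 13)) = -438 - (1/157 - 1/12) = -438 - 1*(-145/1884) = -438 + 145/1884 = -825047/1884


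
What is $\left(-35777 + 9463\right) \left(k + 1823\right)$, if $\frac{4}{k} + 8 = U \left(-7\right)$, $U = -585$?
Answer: $- \frac{196055219970}{4087} \approx -4.797 \cdot 10^{7}$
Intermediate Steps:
$k = \frac{4}{4087}$ ($k = \frac{4}{-8 - -4095} = \frac{4}{-8 + 4095} = \frac{4}{4087} \approx 0.00097871$)
$\left(-35777 + 9463\right) \left(k + 1823\right) = \left(-35777 + 9463\right) \left(\frac{4}{4087} + 1823\right) = \left(-26314\right) \frac{7450605}{4087} = - \frac{196055219970}{4087}$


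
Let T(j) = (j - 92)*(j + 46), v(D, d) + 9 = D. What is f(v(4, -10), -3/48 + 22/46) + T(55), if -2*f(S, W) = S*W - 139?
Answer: -2698515/736 ≈ -3666.5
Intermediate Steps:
v(D, d) = -9 + D
f(S, W) = 139/2 - S*W/2 (f(S, W) = -(S*W - 139)/2 = -(-139 + S*W)/2 = 139/2 - S*W/2)
T(j) = (-92 + j)*(46 + j)
f(v(4, -10), -3/48 + 22/46) + T(55) = (139/2 - (-9 + 4)*(-3/48 + 22/46)/2) + (-4232 + 55² - 46*55) = (139/2 - ½*(-5)*(-3*1/48 + 22*(1/46))) + (-4232 + 3025 - 2530) = (139/2 - ½*(-5)*(-1/16 + 11/23)) - 3737 = (139/2 - ½*(-5)*153/368) - 3737 = (139/2 + 765/736) - 3737 = 51917/736 - 3737 = -2698515/736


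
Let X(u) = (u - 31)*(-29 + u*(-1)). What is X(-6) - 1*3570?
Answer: -2719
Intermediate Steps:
X(u) = (-31 + u)*(-29 - u)
X(-6) - 1*3570 = (899 - 1*(-6)² + 2*(-6)) - 1*3570 = (899 - 1*36 - 12) - 3570 = (899 - 36 - 12) - 3570 = 851 - 3570 = -2719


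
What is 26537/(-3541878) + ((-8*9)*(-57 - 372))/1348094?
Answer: 3346688963/217035658206 ≈ 0.015420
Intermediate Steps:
26537/(-3541878) + ((-8*9)*(-57 - 372))/1348094 = 26537*(-1/3541878) - 72*(-429)*(1/1348094) = -26537/3541878 + 30888*(1/1348094) = -26537/3541878 + 1404/61277 = 3346688963/217035658206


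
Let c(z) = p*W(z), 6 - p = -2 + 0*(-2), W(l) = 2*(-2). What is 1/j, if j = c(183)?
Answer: -1/32 ≈ -0.031250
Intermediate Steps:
W(l) = -4
p = 8 (p = 6 - (-2 + 0*(-2)) = 6 - (-2 + 0) = 6 - 1*(-2) = 6 + 2 = 8)
c(z) = -32 (c(z) = 8*(-4) = -32)
j = -32
1/j = 1/(-32) = -1/32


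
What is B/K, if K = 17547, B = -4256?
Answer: -4256/17547 ≈ -0.24255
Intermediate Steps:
B/K = -4256/17547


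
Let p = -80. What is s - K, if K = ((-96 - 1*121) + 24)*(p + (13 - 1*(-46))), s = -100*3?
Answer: -4353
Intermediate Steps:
s = -300
K = 4053 (K = ((-96 - 1*121) + 24)*(-80 + (13 - 1*(-46))) = ((-96 - 121) + 24)*(-80 + (13 + 46)) = (-217 + 24)*(-80 + 59) = -193*(-21) = 4053)
s - K = -300 - 1*4053 = -300 - 4053 = -4353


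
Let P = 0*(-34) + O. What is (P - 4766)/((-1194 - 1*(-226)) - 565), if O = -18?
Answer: 4784/1533 ≈ 3.1207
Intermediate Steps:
P = -18 (P = 0*(-34) - 18 = 0 - 18 = -18)
(P - 4766)/((-1194 - 1*(-226)) - 565) = (-18 - 4766)/((-1194 - 1*(-226)) - 565) = -4784/((-1194 + 226) - 565) = -4784/(-968 - 565) = -4784/(-1533) = -4784*(-1/1533) = 4784/1533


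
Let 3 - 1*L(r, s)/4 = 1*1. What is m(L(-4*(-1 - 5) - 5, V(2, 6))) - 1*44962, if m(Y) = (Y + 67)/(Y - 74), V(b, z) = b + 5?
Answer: -989189/22 ≈ -44963.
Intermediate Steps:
V(b, z) = 5 + b
L(r, s) = 8 (L(r, s) = 12 - 4 = 8)
m(Y) = (67 + Y)/(-74 + Y)
m(L(-4*(-1 - 5) - 5, V(2, 6))) - 1*44962 = (67 + 8)/(-74 + 8) - 1*44962 = 75/(-66) - 44962 = -1/66*75 - 44962 = -25/22 - 44962 = -989189/22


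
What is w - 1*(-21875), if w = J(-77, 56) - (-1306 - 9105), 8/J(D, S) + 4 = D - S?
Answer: 4423174/137 ≈ 32286.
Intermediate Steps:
J(D, S) = 8/(-4 + D - S) (J(D, S) = 8/(-4 + (D - S)) = 8/(-4 + D - S))
w = 1426299/137 (w = 8/(-4 - 77 - 1*56) - (-1306 - 9105) = 8/(-4 - 77 - 56) - 1*(-10411) = 8/(-137) + 10411 = 8*(-1/137) + 10411 = -8/137 + 10411 = 1426299/137 ≈ 10411.)
w - 1*(-21875) = 1426299/137 - 1*(-21875) = 1426299/137 + 21875 = 4423174/137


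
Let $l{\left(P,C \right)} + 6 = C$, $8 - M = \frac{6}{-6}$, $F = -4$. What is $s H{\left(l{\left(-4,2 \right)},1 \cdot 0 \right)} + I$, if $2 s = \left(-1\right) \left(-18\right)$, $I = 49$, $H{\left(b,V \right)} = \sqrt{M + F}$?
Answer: $49 + 9 \sqrt{5} \approx 69.125$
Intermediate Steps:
$M = 9$ ($M = 8 - \frac{6}{-6} = 8 - 6 \left(- \frac{1}{6}\right) = 8 - -1 = 8 + 1 = 9$)
$l{\left(P,C \right)} = -6 + C$
$H{\left(b,V \right)} = \sqrt{5}$ ($H{\left(b,V \right)} = \sqrt{9 - 4} = \sqrt{5}$)
$s = 9$ ($s = \frac{\left(-1\right) \left(-18\right)}{2} = \frac{1}{2} \cdot 18 = 9$)
$s H{\left(l{\left(-4,2 \right)},1 \cdot 0 \right)} + I = 9 \sqrt{5} + 49 = 49 + 9 \sqrt{5}$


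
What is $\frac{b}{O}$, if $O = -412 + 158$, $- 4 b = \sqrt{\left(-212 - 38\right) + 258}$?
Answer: $\frac{\sqrt{2}}{508} \approx 0.0027839$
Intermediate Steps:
$b = - \frac{\sqrt{2}}{2}$ ($b = - \frac{\sqrt{\left(-212 - 38\right) + 258}}{4} = - \frac{\sqrt{-250 + 258}}{4} = - \frac{\sqrt{8}}{4} = - \frac{2 \sqrt{2}}{4} = - \frac{\sqrt{2}}{2} \approx -0.70711$)
$O = -254$
$\frac{b}{O} = \frac{\left(- \frac{1}{2}\right) \sqrt{2}}{-254} = - \frac{\sqrt{2}}{2} \left(- \frac{1}{254}\right) = \frac{\sqrt{2}}{508}$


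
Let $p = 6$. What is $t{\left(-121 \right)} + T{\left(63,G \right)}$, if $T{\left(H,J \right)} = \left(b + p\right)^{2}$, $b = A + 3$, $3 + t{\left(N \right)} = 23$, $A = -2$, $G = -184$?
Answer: $69$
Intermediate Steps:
$t{\left(N \right)} = 20$ ($t{\left(N \right)} = -3 + 23 = 20$)
$b = 1$ ($b = -2 + 3 = 1$)
$T{\left(H,J \right)} = 49$ ($T{\left(H,J \right)} = \left(1 + 6\right)^{2} = 7^{2} = 49$)
$t{\left(-121 \right)} + T{\left(63,G \right)} = 20 + 49 = 69$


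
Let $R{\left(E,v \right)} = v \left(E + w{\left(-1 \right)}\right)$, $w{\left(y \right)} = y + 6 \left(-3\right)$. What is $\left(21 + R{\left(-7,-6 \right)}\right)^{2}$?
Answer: $31329$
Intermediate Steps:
$w{\left(y \right)} = -18 + y$ ($w{\left(y \right)} = y - 18 = -18 + y$)
$R{\left(E,v \right)} = v \left(-19 + E\right)$ ($R{\left(E,v \right)} = v \left(E - 19\right) = v \left(-19 + E\right)$)
$\left(21 + R{\left(-7,-6 \right)}\right)^{2} = \left(21 - 6 \left(-19 - 7\right)\right)^{2} = \left(21 - -156\right)^{2} = \left(21 + 156\right)^{2} = 177^{2} = 31329$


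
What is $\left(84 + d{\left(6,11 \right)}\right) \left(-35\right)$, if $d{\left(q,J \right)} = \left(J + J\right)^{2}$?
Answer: $-19880$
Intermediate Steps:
$d{\left(q,J \right)} = 4 J^{2}$ ($d{\left(q,J \right)} = \left(2 J\right)^{2} = 4 J^{2}$)
$\left(84 + d{\left(6,11 \right)}\right) \left(-35\right) = \left(84 + 4 \cdot 11^{2}\right) \left(-35\right) = \left(84 + 4 \cdot 121\right) \left(-35\right) = \left(84 + 484\right) \left(-35\right) = 568 \left(-35\right) = -19880$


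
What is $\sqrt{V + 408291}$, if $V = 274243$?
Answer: $\sqrt{682534} \approx 826.16$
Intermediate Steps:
$\sqrt{V + 408291} = \sqrt{274243 + 408291} = \sqrt{682534}$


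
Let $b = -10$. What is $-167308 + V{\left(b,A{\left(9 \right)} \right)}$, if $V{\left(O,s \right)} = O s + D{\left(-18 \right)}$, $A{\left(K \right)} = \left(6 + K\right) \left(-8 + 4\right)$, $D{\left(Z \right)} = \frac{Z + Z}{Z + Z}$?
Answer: $-166707$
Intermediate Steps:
$D{\left(Z \right)} = 1$ ($D{\left(Z \right)} = \frac{2 Z}{2 Z} = 2 Z \frac{1}{2 Z} = 1$)
$A{\left(K \right)} = -24 - 4 K$ ($A{\left(K \right)} = \left(6 + K\right) \left(-4\right) = -24 - 4 K$)
$V{\left(O,s \right)} = 1 + O s$ ($V{\left(O,s \right)} = O s + 1 = 1 + O s$)
$-167308 + V{\left(b,A{\left(9 \right)} \right)} = -167308 - \left(-1 + 10 \left(-24 - 36\right)\right) = -167308 + \left(1 - -600\right) = -167308 + \left(1 + 600\right) = -167308 + 601 = -166707$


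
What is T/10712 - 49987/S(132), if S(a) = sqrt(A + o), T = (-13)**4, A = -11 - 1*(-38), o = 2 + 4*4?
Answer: 2197/824 - 49987*sqrt(5)/15 ≈ -7449.0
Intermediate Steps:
o = 18 (o = 2 + 16 = 18)
A = 27 (A = -11 + 38 = 27)
T = 28561
S(a) = 3*sqrt(5) (S(a) = sqrt(27 + 18) = sqrt(45) = 3*sqrt(5))
T/10712 - 49987/S(132) = 28561/10712 - 49987*sqrt(5)/15 = 28561*(1/10712) - 49987*sqrt(5)/15 = 2197/824 - 49987*sqrt(5)/15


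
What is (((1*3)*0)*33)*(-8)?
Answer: 0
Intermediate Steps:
(((1*3)*0)*33)*(-8) = ((3*0)*33)*(-8) = (0*33)*(-8) = 0*(-8) = 0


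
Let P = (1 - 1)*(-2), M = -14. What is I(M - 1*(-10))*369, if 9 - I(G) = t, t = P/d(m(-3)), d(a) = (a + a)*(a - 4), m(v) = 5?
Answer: 3321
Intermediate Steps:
d(a) = 2*a*(-4 + a) (d(a) = (2*a)*(-4 + a) = 2*a*(-4 + a))
P = 0 (P = 0*(-2) = 0)
t = 0 (t = 0/((2*5*(-4 + 5))) = 0/((2*5*1)) = 0/10 = 0*(1/10) = 0)
I(G) = 9 (I(G) = 9 - 1*0 = 9 + 0 = 9)
I(M - 1*(-10))*369 = 9*369 = 3321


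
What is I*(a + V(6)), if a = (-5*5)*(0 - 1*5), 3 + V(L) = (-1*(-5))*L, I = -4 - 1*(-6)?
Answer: 304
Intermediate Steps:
I = 2 (I = -4 + 6 = 2)
V(L) = -3 + 5*L (V(L) = -3 + (-1*(-5))*L = -3 + 5*L)
a = 125 (a = -25*(0 - 5) = -25*(-5) = 125)
I*(a + V(6)) = 2*(125 + (-3 + 5*6)) = 2*(125 + (-3 + 30)) = 2*(125 + 27) = 2*152 = 304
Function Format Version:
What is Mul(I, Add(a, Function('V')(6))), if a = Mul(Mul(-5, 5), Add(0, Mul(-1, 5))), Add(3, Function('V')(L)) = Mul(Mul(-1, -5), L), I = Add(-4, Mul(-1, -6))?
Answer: 304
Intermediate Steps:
I = 2 (I = Add(-4, 6) = 2)
Function('V')(L) = Add(-3, Mul(5, L)) (Function('V')(L) = Add(-3, Mul(Mul(-1, -5), L)) = Add(-3, Mul(5, L)))
a = 125 (a = Mul(-25, Add(0, -5)) = Mul(-25, -5) = 125)
Mul(I, Add(a, Function('V')(6))) = Mul(2, Add(125, Add(-3, Mul(5, 6)))) = Mul(2, Add(125, Add(-3, 30))) = Mul(2, Add(125, 27)) = Mul(2, 152) = 304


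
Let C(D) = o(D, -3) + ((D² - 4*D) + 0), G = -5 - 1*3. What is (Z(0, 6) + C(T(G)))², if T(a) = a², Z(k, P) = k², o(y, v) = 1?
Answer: 14753281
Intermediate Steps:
G = -8 (G = -5 - 3 = -8)
C(D) = 1 + D² - 4*D (C(D) = 1 + ((D² - 4*D) + 0) = 1 + (D² - 4*D) = 1 + D² - 4*D)
(Z(0, 6) + C(T(G)))² = (0² + (1 + ((-8)²)² - 4*(-8)²))² = (0 + (1 + 64² - 4*64))² = (0 + (1 + 4096 - 256))² = (0 + 3841)² = 3841² = 14753281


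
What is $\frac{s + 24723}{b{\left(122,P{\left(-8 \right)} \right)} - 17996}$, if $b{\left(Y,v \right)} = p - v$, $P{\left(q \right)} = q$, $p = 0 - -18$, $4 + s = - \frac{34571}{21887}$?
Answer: $- \frac{270495091}{196654695} \approx -1.3755$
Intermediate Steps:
$s = - \frac{122119}{21887}$ ($s = -4 - \frac{34571}{21887} = - \frac{122119}{21887} \approx -5.5795$)
$p = 18$ ($p = 0 + 18 = 18$)
$b{\left(Y,v \right)} = 18 - v$
$\frac{s + 24723}{b{\left(122,P{\left(-8 \right)} \right)} - 17996} = \frac{- \frac{122119}{21887} + 24723}{\left(18 - -8\right) - 17996} = \frac{540990182}{21887 \left(\left(18 + 8\right) - 17996\right)} = \frac{540990182}{21887 \left(26 - 17996\right)} = \frac{540990182}{21887 \left(-17970\right)} = \frac{540990182}{21887} \left(- \frac{1}{17970}\right) = - \frac{270495091}{196654695}$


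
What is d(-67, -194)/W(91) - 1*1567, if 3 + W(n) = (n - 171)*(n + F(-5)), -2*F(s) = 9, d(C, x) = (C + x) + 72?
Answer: -1549736/989 ≈ -1567.0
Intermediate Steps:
d(C, x) = 72 + C + x
F(s) = -9/2 (F(s) = -1/2*9 = -9/2)
W(n) = -3 + (-171 + n)*(-9/2 + n) (W(n) = -3 + (n - 171)*(n - 9/2) = -3 + (-171 + n)*(-9/2 + n))
d(-67, -194)/W(91) - 1*1567 = (72 - 67 - 194)/(1533/2 + 91**2 - 351/2*91) - 1*1567 = -189/(1533/2 + 8281 - 31941/2) - 1567 = -189/(-6923) - 1567 = -189*(-1/6923) - 1567 = 27/989 - 1567 = -1549736/989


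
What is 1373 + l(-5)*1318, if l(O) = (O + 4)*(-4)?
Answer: 6645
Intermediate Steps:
l(O) = -16 - 4*O (l(O) = (4 + O)*(-4) = -16 - 4*O)
1373 + l(-5)*1318 = 1373 + (-16 - 4*(-5))*1318 = 1373 + (-16 + 20)*1318 = 1373 + 4*1318 = 1373 + 5272 = 6645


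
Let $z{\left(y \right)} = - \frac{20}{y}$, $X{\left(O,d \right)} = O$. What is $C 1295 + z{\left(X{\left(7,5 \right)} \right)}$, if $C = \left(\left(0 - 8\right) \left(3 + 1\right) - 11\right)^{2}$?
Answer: $\frac{16761165}{7} \approx 2.3945 \cdot 10^{6}$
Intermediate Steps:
$C = 1849$ ($C = \left(\left(-8\right) 4 - 11\right)^{2} = \left(-32 - 11\right)^{2} = \left(-43\right)^{2} = 1849$)
$C 1295 + z{\left(X{\left(7,5 \right)} \right)} = 1849 \cdot 1295 - \frac{20}{7} = 2394455 - \frac{20}{7} = \frac{16761165}{7}$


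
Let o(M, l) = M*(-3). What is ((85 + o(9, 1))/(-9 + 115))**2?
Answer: 841/2809 ≈ 0.29939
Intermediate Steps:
o(M, l) = -3*M
((85 + o(9, 1))/(-9 + 115))**2 = ((85 - 3*9)/(-9 + 115))**2 = ((85 - 27)/106)**2 = (58*(1/106))**2 = (29/53)**2 = 841/2809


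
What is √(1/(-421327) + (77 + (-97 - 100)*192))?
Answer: I*√6700713096168290/421327 ≈ 194.29*I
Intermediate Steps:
√(1/(-421327) + (77 + (-97 - 100)*192)) = √(-1/421327 + (77 - 197*192)) = √(-1/421327 + (77 - 37824)) = √(-1/421327 - 37747) = √(-15903830270/421327) = I*√6700713096168290/421327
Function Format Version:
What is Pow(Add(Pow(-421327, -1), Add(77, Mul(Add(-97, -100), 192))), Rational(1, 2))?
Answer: Mul(Rational(1, 421327), I, Pow(6700713096168290, Rational(1, 2))) ≈ Mul(194.29, I)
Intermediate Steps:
Pow(Add(Pow(-421327, -1), Add(77, Mul(Add(-97, -100), 192))), Rational(1, 2)) = Pow(Add(Rational(-1, 421327), Add(77, Mul(-197, 192))), Rational(1, 2)) = Pow(Add(Rational(-1, 421327), Add(77, -37824)), Rational(1, 2)) = Pow(Add(Rational(-1, 421327), -37747), Rational(1, 2)) = Pow(Rational(-15903830270, 421327), Rational(1, 2)) = Mul(Rational(1, 421327), I, Pow(6700713096168290, Rational(1, 2)))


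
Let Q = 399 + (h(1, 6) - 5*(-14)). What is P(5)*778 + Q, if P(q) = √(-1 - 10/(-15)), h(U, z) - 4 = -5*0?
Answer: 473 + 778*I*√3/3 ≈ 473.0 + 449.18*I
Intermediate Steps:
h(U, z) = 4 (h(U, z) = 4 - 5*0 = 4 + 0 = 4)
Q = 473 (Q = 399 + (4 - 5*(-14)) = 399 + (4 + 70) = 399 + 74 = 473)
P(q) = I*√3/3 (P(q) = √(-1 - 10*(-1/15)) = √(-1 + ⅔) = √(-⅓) = I*√3/3)
P(5)*778 + Q = (I*√3/3)*778 + 473 = 778*I*√3/3 + 473 = 473 + 778*I*√3/3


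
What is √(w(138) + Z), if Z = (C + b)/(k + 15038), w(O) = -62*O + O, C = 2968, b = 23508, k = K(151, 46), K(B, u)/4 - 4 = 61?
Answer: 2*I*√123103090139/7649 ≈ 91.74*I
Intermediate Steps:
K(B, u) = 260 (K(B, u) = 16 + 4*61 = 16 + 244 = 260)
k = 260
w(O) = -61*O
Z = 13238/7649 (Z = (2968 + 23508)/(260 + 15038) = 26476/15298 = 26476*(1/15298) = 13238/7649 ≈ 1.7307)
√(w(138) + Z) = √(-61*138 + 13238/7649) = √(-8418 + 13238/7649) = √(-64376044/7649) = 2*I*√123103090139/7649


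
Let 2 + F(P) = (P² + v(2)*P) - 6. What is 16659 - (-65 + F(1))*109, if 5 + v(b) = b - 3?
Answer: 25161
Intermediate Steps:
v(b) = -8 + b (v(b) = -5 + (b - 3) = -5 + (-3 + b) = -8 + b)
F(P) = -8 + P² - 6*P (F(P) = -2 + ((P² + (-8 + 2)*P) - 6) = -2 + ((P² - 6*P) - 6) = -2 + (-6 + P² - 6*P) = -8 + P² - 6*P)
16659 - (-65 + F(1))*109 = 16659 - (-65 + (-8 + 1² - 6*1))*109 = 16659 - (-65 + (-8 + 1 - 6))*109 = 16659 - (-65 - 13)*109 = 16659 - (-78)*109 = 16659 - 1*(-8502) = 16659 + 8502 = 25161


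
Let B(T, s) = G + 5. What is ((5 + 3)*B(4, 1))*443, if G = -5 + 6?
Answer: 21264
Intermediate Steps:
G = 1
B(T, s) = 6 (B(T, s) = 1 + 5 = 6)
((5 + 3)*B(4, 1))*443 = ((5 + 3)*6)*443 = (8*6)*443 = 48*443 = 21264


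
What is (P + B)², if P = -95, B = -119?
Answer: 45796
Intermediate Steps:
(P + B)² = (-95 - 119)² = (-214)² = 45796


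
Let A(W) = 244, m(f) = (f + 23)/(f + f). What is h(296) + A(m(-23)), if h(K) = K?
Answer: 540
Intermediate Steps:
m(f) = (23 + f)/(2*f) (m(f) = (23 + f)/((2*f)) = (23 + f)*(1/(2*f)) = (23 + f)/(2*f))
h(296) + A(m(-23)) = 296 + 244 = 540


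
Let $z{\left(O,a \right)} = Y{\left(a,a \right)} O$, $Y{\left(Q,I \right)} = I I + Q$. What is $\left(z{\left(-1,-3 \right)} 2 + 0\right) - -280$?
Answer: $268$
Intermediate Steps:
$Y{\left(Q,I \right)} = Q + I^{2}$ ($Y{\left(Q,I \right)} = I^{2} + Q = Q + I^{2}$)
$z{\left(O,a \right)} = O \left(a + a^{2}\right)$ ($z{\left(O,a \right)} = \left(a + a^{2}\right) O = O \left(a + a^{2}\right)$)
$\left(z{\left(-1,-3 \right)} 2 + 0\right) - -280 = \left(\left(-1\right) \left(-3\right) \left(1 - 3\right) 2 + 0\right) - -280 = \left(\left(-1\right) \left(-3\right) \left(-2\right) 2 + 0\right) + 280 = \left(\left(-6\right) 2 + 0\right) + 280 = \left(-12 + 0\right) + 280 = -12 + 280 = 268$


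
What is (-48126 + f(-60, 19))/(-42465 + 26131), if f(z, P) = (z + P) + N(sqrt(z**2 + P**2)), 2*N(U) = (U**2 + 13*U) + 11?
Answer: 46181/16334 - 13*sqrt(3961)/32668 ≈ 2.8022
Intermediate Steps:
N(U) = 11/2 + U**2/2 + 13*U/2 (N(U) = ((U**2 + 13*U) + 11)/2 = (11 + U**2 + 13*U)/2 = 11/2 + U**2/2 + 13*U/2)
f(z, P) = 11/2 + P + z + P**2/2 + z**2/2 + 13*sqrt(P**2 + z**2)/2 (f(z, P) = (z + P) + (11/2 + (sqrt(z**2 + P**2))**2/2 + 13*sqrt(z**2 + P**2)/2) = (P + z) + (11/2 + (sqrt(P**2 + z**2))**2/2 + 13*sqrt(P**2 + z**2)/2) = (P + z) + (11/2 + (P**2 + z**2)/2 + 13*sqrt(P**2 + z**2)/2) = (P + z) + (11/2 + (P**2/2 + z**2/2) + 13*sqrt(P**2 + z**2)/2) = (P + z) + (11/2 + P**2/2 + z**2/2 + 13*sqrt(P**2 + z**2)/2) = 11/2 + P + z + P**2/2 + z**2/2 + 13*sqrt(P**2 + z**2)/2)
(-48126 + f(-60, 19))/(-42465 + 26131) = (-48126 + (11/2 + 19 - 60 + (1/2)*19**2 + (1/2)*(-60)**2 + 13*sqrt(19**2 + (-60)**2)/2))/(-42465 + 26131) = (-48126 + (11/2 + 19 - 60 + (1/2)*361 + (1/2)*3600 + 13*sqrt(361 + 3600)/2))/(-16334) = (-48126 + (11/2 + 19 - 60 + 361/2 + 1800 + 13*sqrt(3961)/2))*(-1/16334) = (-48126 + (1945 + 13*sqrt(3961)/2))*(-1/16334) = (-46181 + 13*sqrt(3961)/2)*(-1/16334) = 46181/16334 - 13*sqrt(3961)/32668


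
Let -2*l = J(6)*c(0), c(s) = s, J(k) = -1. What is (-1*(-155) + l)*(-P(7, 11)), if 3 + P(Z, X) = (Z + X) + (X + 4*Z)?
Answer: -8370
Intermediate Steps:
P(Z, X) = -3 + 2*X + 5*Z (P(Z, X) = -3 + ((Z + X) + (X + 4*Z)) = -3 + ((X + Z) + (X + 4*Z)) = -3 + (2*X + 5*Z) = -3 + 2*X + 5*Z)
l = 0 (l = -(-1)*0/2 = -½*0 = 0)
(-1*(-155) + l)*(-P(7, 11)) = (-1*(-155) + 0)*(-(-3 + 2*11 + 5*7)) = (155 + 0)*(-(-3 + 22 + 35)) = 155*(-1*54) = 155*(-54) = -8370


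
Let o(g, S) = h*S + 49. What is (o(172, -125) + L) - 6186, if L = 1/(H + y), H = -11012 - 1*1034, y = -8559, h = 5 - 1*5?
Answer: -126452886/20605 ≈ -6137.0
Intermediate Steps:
h = 0 (h = 5 - 5 = 0)
H = -12046 (H = -11012 - 1034 = -12046)
L = -1/20605 (L = 1/(-12046 - 8559) = 1/(-20605) = -1/20605 ≈ -4.8532e-5)
o(g, S) = 49 (o(g, S) = 0*S + 49 = 0 + 49 = 49)
(o(172, -125) + L) - 6186 = (49 - 1/20605) - 6186 = 1009644/20605 - 6186 = -126452886/20605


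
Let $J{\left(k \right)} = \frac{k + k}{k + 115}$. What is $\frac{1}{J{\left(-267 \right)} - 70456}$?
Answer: $- \frac{76}{5354389} \approx -1.4194 \cdot 10^{-5}$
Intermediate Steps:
$J{\left(k \right)} = \frac{2 k}{115 + k}$
$\frac{1}{J{\left(-267 \right)} - 70456} = \frac{1}{2 \left(-267\right) \frac{1}{115 - 267} - 70456} = \frac{1}{2 \left(-267\right) \frac{1}{-152} - 70456} = \frac{1}{2 \left(-267\right) \left(- \frac{1}{152}\right) - 70456} = \frac{1}{\frac{267}{76} - 70456} = \frac{1}{- \frac{5354389}{76}} = - \frac{76}{5354389}$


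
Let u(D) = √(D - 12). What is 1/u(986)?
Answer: √974/974 ≈ 0.032042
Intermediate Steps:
u(D) = √(-12 + D)
1/u(986) = 1/(√(-12 + 986)) = 1/(√974) = √974/974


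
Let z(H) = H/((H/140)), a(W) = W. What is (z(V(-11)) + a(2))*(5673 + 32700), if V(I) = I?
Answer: 5448966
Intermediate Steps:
z(H) = 140 (z(H) = H/((H*(1/140))) = H/((H/140)) = H*(140/H) = 140)
(z(V(-11)) + a(2))*(5673 + 32700) = (140 + 2)*(5673 + 32700) = 142*38373 = 5448966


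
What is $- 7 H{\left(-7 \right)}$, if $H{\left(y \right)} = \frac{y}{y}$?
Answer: $-7$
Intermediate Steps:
$H{\left(y \right)} = 1$
$- 7 H{\left(-7 \right)} = \left(-7\right) 1 = -7$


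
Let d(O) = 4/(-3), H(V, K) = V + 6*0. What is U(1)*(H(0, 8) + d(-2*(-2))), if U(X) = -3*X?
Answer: 4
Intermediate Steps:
H(V, K) = V (H(V, K) = V + 0 = V)
d(O) = -4/3 (d(O) = 4*(-⅓) = -4/3)
U(1)*(H(0, 8) + d(-2*(-2))) = (-3*1)*(0 - 4/3) = -3*(-4/3) = 4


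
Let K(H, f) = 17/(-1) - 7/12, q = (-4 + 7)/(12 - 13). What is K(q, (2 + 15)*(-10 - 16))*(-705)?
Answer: 49585/4 ≈ 12396.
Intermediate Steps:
q = -3 (q = 3/(-1) = 3*(-1) = -3)
K(H, f) = -211/12 (K(H, f) = 17*(-1) - 7*1/12 = -17 - 7/12 = -211/12)
K(q, (2 + 15)*(-10 - 16))*(-705) = -211/12*(-705) = 49585/4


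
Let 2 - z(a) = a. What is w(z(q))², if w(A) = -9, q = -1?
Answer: 81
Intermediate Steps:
z(a) = 2 - a
w(z(q))² = (-9)² = 81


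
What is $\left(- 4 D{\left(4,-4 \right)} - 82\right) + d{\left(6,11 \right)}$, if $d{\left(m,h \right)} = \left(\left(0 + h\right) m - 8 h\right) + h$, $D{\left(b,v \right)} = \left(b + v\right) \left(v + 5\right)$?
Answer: $-93$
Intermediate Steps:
$D{\left(b,v \right)} = \left(5 + v\right) \left(b + v\right)$ ($D{\left(b,v \right)} = \left(b + v\right) \left(5 + v\right) = \left(5 + v\right) \left(b + v\right)$)
$d{\left(m,h \right)} = - 7 h + h m$ ($d{\left(m,h \right)} = \left(h m - 8 h\right) + h = \left(- 8 h + h m\right) + h = - 7 h + h m$)
$\left(- 4 D{\left(4,-4 \right)} - 82\right) + d{\left(6,11 \right)} = \left(- 4 \left(\left(-4\right)^{2} + 5 \cdot 4 + 5 \left(-4\right) + 4 \left(-4\right)\right) - 82\right) + 11 \left(-7 + 6\right) = \left(- 4 \left(16 + 20 - 20 - 16\right) - 82\right) + 11 \left(-1\right) = \left(\left(-4\right) 0 - 82\right) - 11 = \left(0 - 82\right) - 11 = -82 - 11 = -93$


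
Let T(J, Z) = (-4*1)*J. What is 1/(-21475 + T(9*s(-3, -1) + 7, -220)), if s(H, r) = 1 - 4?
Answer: -1/21395 ≈ -4.6740e-5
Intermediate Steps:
s(H, r) = -3
T(J, Z) = -4*J
1/(-21475 + T(9*s(-3, -1) + 7, -220)) = 1/(-21475 - 4*(9*(-3) + 7)) = 1/(-21475 - 4*(-27 + 7)) = 1/(-21475 - 4*(-20)) = 1/(-21475 + 80) = 1/(-21395) = -1/21395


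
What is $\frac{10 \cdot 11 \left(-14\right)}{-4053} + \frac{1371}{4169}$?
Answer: $\frac{1710989}{2413851} \approx 0.70882$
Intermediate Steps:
$\frac{10 \cdot 11 \left(-14\right)}{-4053} + \frac{1371}{4169} = 110 \left(-14\right) \left(- \frac{1}{4053}\right) + 1371 \cdot \frac{1}{4169} = \left(-1540\right) \left(- \frac{1}{4053}\right) + \frac{1371}{4169} = \frac{220}{579} + \frac{1371}{4169} = \frac{1710989}{2413851}$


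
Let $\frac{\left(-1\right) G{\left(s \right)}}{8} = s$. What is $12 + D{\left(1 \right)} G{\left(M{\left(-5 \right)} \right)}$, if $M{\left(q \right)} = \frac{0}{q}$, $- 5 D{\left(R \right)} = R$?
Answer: $12$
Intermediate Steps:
$D{\left(R \right)} = - \frac{R}{5}$
$M{\left(q \right)} = 0$
$G{\left(s \right)} = - 8 s$
$12 + D{\left(1 \right)} G{\left(M{\left(-5 \right)} \right)} = 12 + \left(- \frac{1}{5}\right) 1 \left(\left(-8\right) 0\right) = 12 - 0 = 12 + 0 = 12$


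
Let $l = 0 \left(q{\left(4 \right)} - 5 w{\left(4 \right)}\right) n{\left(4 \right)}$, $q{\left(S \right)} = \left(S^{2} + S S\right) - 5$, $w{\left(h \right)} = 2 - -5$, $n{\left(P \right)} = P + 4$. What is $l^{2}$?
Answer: $0$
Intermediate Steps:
$n{\left(P \right)} = 4 + P$
$w{\left(h \right)} = 7$ ($w{\left(h \right)} = 2 + 5 = 7$)
$q{\left(S \right)} = -5 + 2 S^{2}$ ($q{\left(S \right)} = \left(S^{2} + S^{2}\right) - 5 = 2 S^{2} - 5 = -5 + 2 S^{2}$)
$l = 0$ ($l = 0 \left(\left(-5 + 2 \cdot 4^{2}\right) - 35\right) \left(4 + 4\right) = 0 \left(\left(-5 + 2 \cdot 16\right) - 35\right) 8 = 0 \left(\left(-5 + 32\right) - 35\right) 8 = 0 \left(27 - 35\right) 8 = 0 \left(-8\right) 8 = 0 \cdot 8 = 0$)
$l^{2} = 0^{2} = 0$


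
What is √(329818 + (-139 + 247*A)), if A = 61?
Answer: √344746 ≈ 587.15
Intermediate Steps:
√(329818 + (-139 + 247*A)) = √(329818 + (-139 + 247*61)) = √(329818 + (-139 + 15067)) = √(329818 + 14928) = √344746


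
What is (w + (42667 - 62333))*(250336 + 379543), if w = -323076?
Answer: -215885988218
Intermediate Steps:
(w + (42667 - 62333))*(250336 + 379543) = (-323076 + (42667 - 62333))*(250336 + 379543) = (-323076 - 19666)*629879 = -342742*629879 = -215885988218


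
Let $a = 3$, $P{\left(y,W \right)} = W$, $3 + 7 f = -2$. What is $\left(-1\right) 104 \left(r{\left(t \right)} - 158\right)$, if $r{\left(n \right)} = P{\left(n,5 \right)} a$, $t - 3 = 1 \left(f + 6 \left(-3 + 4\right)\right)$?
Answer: $14872$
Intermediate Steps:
$f = - \frac{5}{7}$ ($f = - \frac{3}{7} + \frac{1}{7} \left(-2\right) = - \frac{3}{7} - \frac{2}{7} = - \frac{5}{7} \approx -0.71429$)
$t = \frac{58}{7}$ ($t = 3 + 1 \left(- \frac{5}{7} + 6 \left(-3 + 4\right)\right) = 3 + 1 \left(- \frac{5}{7} + 6 \cdot 1\right) = 3 + 1 \left(- \frac{5}{7} + 6\right) = 3 + 1 \cdot \frac{37}{7} = 3 + \frac{37}{7} = \frac{58}{7} \approx 8.2857$)
$r{\left(n \right)} = 15$ ($r{\left(n \right)} = 5 \cdot 3 = 15$)
$\left(-1\right) 104 \left(r{\left(t \right)} - 158\right) = \left(-1\right) 104 \left(15 - 158\right) = \left(-104\right) \left(-143\right) = 14872$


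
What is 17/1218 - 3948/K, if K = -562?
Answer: 2409109/342258 ≈ 7.0389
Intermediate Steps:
17/1218 - 3948/K = 17/1218 - 3948/(-562) = 17*(1/1218) - 3948*(-1/562) = 17/1218 + 1974/281 = 2409109/342258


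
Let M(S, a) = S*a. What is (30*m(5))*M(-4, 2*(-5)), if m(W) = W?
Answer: 6000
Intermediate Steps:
(30*m(5))*M(-4, 2*(-5)) = (30*5)*(-8*(-5)) = 150*(-4*(-10)) = 150*40 = 6000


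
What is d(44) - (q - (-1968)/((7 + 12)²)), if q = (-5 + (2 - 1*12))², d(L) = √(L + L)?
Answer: -83193/361 + 2*√22 ≈ -221.07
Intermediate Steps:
d(L) = √2*√L (d(L) = √(2*L) = √2*√L)
q = 225 (q = (-5 + (2 - 12))² = (-5 - 10)² = (-15)² = 225)
d(44) - (q - (-1968)/((7 + 12)²)) = √2*√44 - (225 - (-1968)/((7 + 12)²)) = √2*(2*√11) - (225 - (-1968)/(19²)) = 2*√22 - (225 - (-1968)/361) = 2*√22 - (225 - 1*(-1968/361)) = 2*√22 - (225 + 1968/361) = 2*√22 - 1*83193/361 = 2*√22 - 83193/361 = -83193/361 + 2*√22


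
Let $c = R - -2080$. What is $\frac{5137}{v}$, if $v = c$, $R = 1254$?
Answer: $\frac{5137}{3334} \approx 1.5408$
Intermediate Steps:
$c = 3334$ ($c = 1254 - -2080 = 1254 + 2080 = 3334$)
$v = 3334$
$\frac{5137}{v} = \frac{5137}{3334}$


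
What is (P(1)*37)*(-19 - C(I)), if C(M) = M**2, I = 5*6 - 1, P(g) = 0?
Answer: 0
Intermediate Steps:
I = 29 (I = 30 - 1 = 29)
(P(1)*37)*(-19 - C(I)) = (0*37)*(-19 - 1*29**2) = 0*(-19 - 1*841) = 0*(-19 - 841) = 0*(-860) = 0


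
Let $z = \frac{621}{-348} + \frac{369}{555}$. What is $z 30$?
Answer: $- \frac{72081}{2146} \approx -33.589$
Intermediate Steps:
$z = - \frac{24027}{21460}$ ($z = 621 \left(- \frac{1}{348}\right) + 369 \cdot \frac{1}{555} = - \frac{207}{116} + \frac{123}{185} = - \frac{24027}{21460} \approx -1.1196$)
$z 30 = \left(- \frac{24027}{21460}\right) 30 = - \frac{72081}{2146}$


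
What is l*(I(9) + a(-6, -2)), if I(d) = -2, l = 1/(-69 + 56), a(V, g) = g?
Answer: 4/13 ≈ 0.30769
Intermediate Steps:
l = -1/13 (l = 1/(-13) = -1/13 ≈ -0.076923)
l*(I(9) + a(-6, -2)) = -(-2 - 2)/13 = -1/13*(-4) = 4/13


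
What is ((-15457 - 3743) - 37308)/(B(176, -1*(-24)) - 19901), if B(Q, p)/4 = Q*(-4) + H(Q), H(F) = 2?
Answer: 56508/22709 ≈ 2.4884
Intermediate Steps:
B(Q, p) = 8 - 16*Q (B(Q, p) = 4*(Q*(-4) + 2) = 4*(-4*Q + 2) = 4*(2 - 4*Q) = 8 - 16*Q)
((-15457 - 3743) - 37308)/(B(176, -1*(-24)) - 19901) = ((-15457 - 3743) - 37308)/((8 - 16*176) - 19901) = (-19200 - 37308)/((8 - 2816) - 19901) = -56508/(-2808 - 19901) = -56508/(-22709) = -56508*(-1/22709) = 56508/22709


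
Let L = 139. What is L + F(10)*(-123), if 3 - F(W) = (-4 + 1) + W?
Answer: 631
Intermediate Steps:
F(W) = 6 - W (F(W) = 3 - ((-4 + 1) + W) = 3 - (-3 + W) = 3 + (3 - W) = 6 - W)
L + F(10)*(-123) = 139 + (6 - 1*10)*(-123) = 139 + (6 - 10)*(-123) = 139 - 4*(-123) = 139 + 492 = 631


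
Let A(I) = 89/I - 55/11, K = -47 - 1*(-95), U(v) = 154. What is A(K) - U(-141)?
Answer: -7543/48 ≈ -157.15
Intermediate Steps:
K = 48 (K = -47 + 95 = 48)
A(I) = -5 + 89/I (A(I) = 89/I - 55*1/11 = 89/I - 5 = -5 + 89/I)
A(K) - U(-141) = (-5 + 89/48) - 1*154 = (-5 + 89*(1/48)) - 154 = (-5 + 89/48) - 154 = -151/48 - 154 = -7543/48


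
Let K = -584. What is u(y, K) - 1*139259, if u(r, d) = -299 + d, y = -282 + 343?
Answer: -140142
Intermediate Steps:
y = 61
u(y, K) - 1*139259 = (-299 - 584) - 1*139259 = -883 - 139259 = -140142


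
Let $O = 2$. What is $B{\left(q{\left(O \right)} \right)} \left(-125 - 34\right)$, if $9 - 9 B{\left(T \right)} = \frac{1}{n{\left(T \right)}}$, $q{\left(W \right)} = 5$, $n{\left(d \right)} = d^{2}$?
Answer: $- \frac{11872}{75} \approx -158.29$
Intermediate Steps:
$B{\left(T \right)} = 1 - \frac{1}{9 T^{2}}$
$B{\left(q{\left(O \right)} \right)} \left(-125 - 34\right) = \left(1 - \frac{1}{9 \cdot 25}\right) \left(-125 - 34\right) = \left(1 - \frac{1}{225}\right) \left(-159\right) = \frac{224}{225} \left(-159\right) = - \frac{11872}{75}$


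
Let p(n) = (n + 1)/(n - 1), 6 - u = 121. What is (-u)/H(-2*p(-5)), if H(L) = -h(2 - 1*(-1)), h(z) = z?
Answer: -115/3 ≈ -38.333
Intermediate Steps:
u = -115 (u = 6 - 1*121 = 6 - 121 = -115)
p(n) = (1 + n)/(-1 + n)
H(L) = -3 (H(L) = -(2 - 1*(-1)) = -(2 + 1) = -1*3 = -3)
(-u)/H(-2*p(-5)) = -1*(-115)/(-3) = 115*(-⅓) = -115/3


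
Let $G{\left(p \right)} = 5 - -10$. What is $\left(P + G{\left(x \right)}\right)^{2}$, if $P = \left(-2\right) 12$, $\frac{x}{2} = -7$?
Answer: $81$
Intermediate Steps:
$x = -14$ ($x = 2 \left(-7\right) = -14$)
$G{\left(p \right)} = 15$ ($G{\left(p \right)} = 5 + 10 = 15$)
$P = -24$
$\left(P + G{\left(x \right)}\right)^{2} = \left(-24 + 15\right)^{2} = \left(-9\right)^{2} = 81$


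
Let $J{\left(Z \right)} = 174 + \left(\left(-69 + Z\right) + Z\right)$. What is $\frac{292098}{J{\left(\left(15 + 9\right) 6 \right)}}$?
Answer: $\frac{97366}{131} \approx 743.25$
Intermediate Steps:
$J{\left(Z \right)} = 105 + 2 Z$ ($J{\left(Z \right)} = 174 + \left(-69 + 2 Z\right) = 105 + 2 Z$)
$\frac{292098}{J{\left(\left(15 + 9\right) 6 \right)}} = \frac{292098}{105 + 2 \left(15 + 9\right) 6} = \frac{292098}{105 + 2 \cdot 24 \cdot 6} = \frac{292098}{105 + 2 \cdot 144} = \frac{292098}{105 + 288} = \frac{292098}{393} = 292098 \cdot \frac{1}{393} = \frac{97366}{131}$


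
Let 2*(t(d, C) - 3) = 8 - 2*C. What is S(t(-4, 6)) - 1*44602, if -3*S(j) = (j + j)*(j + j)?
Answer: -133810/3 ≈ -44603.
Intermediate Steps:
t(d, C) = 7 - C (t(d, C) = 3 + (8 - 2*C)/2 = 3 + (4 - C) = 7 - C)
S(j) = -4*j²/3 (S(j) = -(j + j)*(j + j)/3 = -2*j*2*j/3 = -4*j²/3)
S(t(-4, 6)) - 1*44602 = -4*(7 - 1*6)²/3 - 1*44602 = -4*(7 - 6)²/3 - 44602 = -4/3*1² - 44602 = -4/3*1 - 44602 = -4/3 - 44602 = -133810/3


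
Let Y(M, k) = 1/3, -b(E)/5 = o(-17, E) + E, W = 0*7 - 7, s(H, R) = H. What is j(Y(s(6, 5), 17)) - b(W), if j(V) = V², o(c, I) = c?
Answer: -1079/9 ≈ -119.89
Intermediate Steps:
W = -7 (W = 0 - 7 = -7)
b(E) = 85 - 5*E (b(E) = -5*(-17 + E) = 85 - 5*E)
Y(M, k) = ⅓
j(Y(s(6, 5), 17)) - b(W) = (⅓)² - (85 - 5*(-7)) = ⅑ - (85 + 35) = ⅑ - 1*120 = ⅑ - 120 = -1079/9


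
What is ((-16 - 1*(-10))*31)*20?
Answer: -3720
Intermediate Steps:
((-16 - 1*(-10))*31)*20 = ((-16 + 10)*31)*20 = -6*31*20 = -186*20 = -3720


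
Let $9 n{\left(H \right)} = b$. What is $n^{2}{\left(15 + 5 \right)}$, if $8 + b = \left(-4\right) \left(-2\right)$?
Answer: $0$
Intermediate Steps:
$b = 0$ ($b = -8 - -8 = -8 + 8 = 0$)
$n{\left(H \right)} = 0$ ($n{\left(H \right)} = \frac{1}{9} \cdot 0 = 0$)
$n^{2}{\left(15 + 5 \right)} = 0^{2} = 0$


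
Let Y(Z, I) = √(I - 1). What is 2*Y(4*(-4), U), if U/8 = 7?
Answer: 2*√55 ≈ 14.832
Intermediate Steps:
U = 56 (U = 8*7 = 56)
Y(Z, I) = √(-1 + I)
2*Y(4*(-4), U) = 2*√(-1 + 56) = 2*√55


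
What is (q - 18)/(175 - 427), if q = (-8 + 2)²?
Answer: -1/14 ≈ -0.071429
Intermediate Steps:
q = 36 (q = (-6)² = 36)
(q - 18)/(175 - 427) = (36 - 18)/(175 - 427) = 18/(-252) = 18*(-1/252) = -1/14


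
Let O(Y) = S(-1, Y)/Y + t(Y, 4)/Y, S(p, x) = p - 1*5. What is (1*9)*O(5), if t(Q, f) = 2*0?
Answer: -54/5 ≈ -10.800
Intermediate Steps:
t(Q, f) = 0
S(p, x) = -5 + p (S(p, x) = p - 5 = -5 + p)
O(Y) = -6/Y (O(Y) = (-5 - 1)/Y + 0/Y = -6/Y + 0 = -6/Y)
(1*9)*O(5) = (1*9)*(-6/5) = 9*(-6*⅕) = 9*(-6/5) = -54/5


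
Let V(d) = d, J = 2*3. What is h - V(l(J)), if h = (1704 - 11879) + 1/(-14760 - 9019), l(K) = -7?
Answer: -241784873/23779 ≈ -10168.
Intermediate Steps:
J = 6
h = -241951326/23779 (h = -10175 + 1/(-23779) = -10175 - 1/23779 = -241951326/23779 ≈ -10175.)
h - V(l(J)) = -241951326/23779 - 1*(-7) = -241951326/23779 + 7 = -241784873/23779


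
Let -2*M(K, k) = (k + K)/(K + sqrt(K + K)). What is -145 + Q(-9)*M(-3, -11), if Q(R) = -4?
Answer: -697/5 + 28*I*sqrt(6)/15 ≈ -139.4 + 4.5724*I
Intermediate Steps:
M(K, k) = -(K + k)/(2*(K + sqrt(2)*sqrt(K))) (M(K, k) = -(k + K)/(2*(K + sqrt(K + K))) = -(K + k)/(2*(K + sqrt(2*K))) = -(K + k)/(2*(K + sqrt(2)*sqrt(K))))
-145 + Q(-9)*M(-3, -11) = -145 - 2*(-1*(-3) - 1*(-11))/(-3 + sqrt(2)*sqrt(-3)) = -145 - 2*(3 + 11)/(-3 + sqrt(2)*(I*sqrt(3))) = -145 - 2*14/(-3 + I*sqrt(6)) = -145 - 28/(-3 + I*sqrt(6))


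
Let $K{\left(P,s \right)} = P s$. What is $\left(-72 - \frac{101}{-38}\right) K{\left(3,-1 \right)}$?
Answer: $\frac{7905}{38} \approx 208.03$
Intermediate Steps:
$\left(-72 - \frac{101}{-38}\right) K{\left(3,-1 \right)} = \left(-72 - \frac{101}{-38}\right) 3 \left(-1\right) = \left(-72 - 101 \left(- \frac{1}{38}\right)\right) \left(-3\right) = \left(-72 - - \frac{101}{38}\right) \left(-3\right) = \left(-72 + \frac{101}{38}\right) \left(-3\right) = \left(- \frac{2635}{38}\right) \left(-3\right) = \frac{7905}{38}$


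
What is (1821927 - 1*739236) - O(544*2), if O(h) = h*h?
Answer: -101053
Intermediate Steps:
O(h) = h²
(1821927 - 1*739236) - O(544*2) = (1821927 - 1*739236) - (544*2)² = (1821927 - 739236) - 1*1088² = 1082691 - 1*1183744 = 1082691 - 1183744 = -101053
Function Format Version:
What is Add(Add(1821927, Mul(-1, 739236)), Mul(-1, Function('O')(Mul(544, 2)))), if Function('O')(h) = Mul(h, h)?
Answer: -101053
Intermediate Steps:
Function('O')(h) = Pow(h, 2)
Add(Add(1821927, Mul(-1, 739236)), Mul(-1, Function('O')(Mul(544, 2)))) = Add(Add(1821927, Mul(-1, 739236)), Mul(-1, Pow(Mul(544, 2), 2))) = Add(Add(1821927, -739236), Mul(-1, Pow(1088, 2))) = Add(1082691, Mul(-1, 1183744)) = Add(1082691, -1183744) = -101053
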